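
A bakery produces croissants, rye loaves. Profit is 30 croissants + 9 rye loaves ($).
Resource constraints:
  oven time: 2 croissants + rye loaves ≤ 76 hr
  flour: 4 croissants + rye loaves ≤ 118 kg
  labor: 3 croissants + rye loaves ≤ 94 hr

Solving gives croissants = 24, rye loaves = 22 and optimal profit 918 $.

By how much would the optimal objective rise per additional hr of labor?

6

Check each constraint at x*: oven time 70/76 (slack 6); flour 118/118 (tight); labor 94/94 (tight).
By complementary slackness, y = 0 for the non-binding constraint.
Dual feasibility on the basic columns requires 4·y_flour + 3·y_labor = 30, 1·y_flour + 1·y_labor = 9.
→ y_flour = 3 and y_labor = 6.
Shadow price of labor = 6.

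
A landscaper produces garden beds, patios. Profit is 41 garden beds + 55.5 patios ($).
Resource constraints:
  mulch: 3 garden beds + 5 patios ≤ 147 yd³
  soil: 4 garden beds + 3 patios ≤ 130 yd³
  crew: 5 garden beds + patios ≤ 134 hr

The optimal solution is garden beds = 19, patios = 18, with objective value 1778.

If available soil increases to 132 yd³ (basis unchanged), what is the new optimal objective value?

1785

At the optimum: mulch uses 147 of 147 (binding); soil uses 130 of 130 (binding); crew uses 113 of 134 (slack = 21).
Since crew is not tight, its dual is 0.
The binding rows give the dual system: 3·y_mulch + 4·y_soil = 41 and 5·y_mulch + 3·y_soil = 55.5.
This yields shadow prices y_mulch = 9, y_soil = 3.5.
Δz = y_soil·Δb = 3.5 × (2) = 7, so new z* = 1778 + 7 = 1785.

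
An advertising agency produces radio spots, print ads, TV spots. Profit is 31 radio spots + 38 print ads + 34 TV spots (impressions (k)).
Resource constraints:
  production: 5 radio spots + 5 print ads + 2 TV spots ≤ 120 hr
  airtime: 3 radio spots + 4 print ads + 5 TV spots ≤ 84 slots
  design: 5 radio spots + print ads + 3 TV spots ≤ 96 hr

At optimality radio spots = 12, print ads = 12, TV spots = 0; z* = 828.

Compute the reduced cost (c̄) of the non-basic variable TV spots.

-5

Check each constraint at x*: production 120/120 (tight); airtime 84/84 (tight); design 72/96 (slack 24).
Slack constraints have shadow price 0 (complementary slackness).
Dual feasibility on the basic columns requires 5·y_production + 3·y_airtime = 31, 5·y_production + 4·y_airtime = 38.
→ y_production = 2 and y_airtime = 7.
Reduced cost of TV spots: c₃ − yᵀa₃ = 34 − (2·2 + 7·5) = 34 − 39 = -5.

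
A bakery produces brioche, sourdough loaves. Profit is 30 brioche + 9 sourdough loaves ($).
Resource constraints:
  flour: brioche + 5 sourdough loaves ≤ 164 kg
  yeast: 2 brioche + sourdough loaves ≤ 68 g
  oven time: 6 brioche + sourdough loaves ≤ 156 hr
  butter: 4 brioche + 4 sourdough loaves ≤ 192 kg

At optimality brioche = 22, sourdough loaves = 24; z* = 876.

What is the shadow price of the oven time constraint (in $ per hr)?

Check each constraint at x*: flour 142/164 (slack 22); yeast 68/68 (tight); oven time 156/156 (tight); butter 184/192 (slack 8).
By complementary slackness, y = 0 for the non-binding constraints.
From A_Bᵀ y = c: 2·y_yeast + 6·y_oven time = 30; 1·y_yeast + 1·y_oven time = 9.
Solving: y_yeast = 6, y_oven time = 3.
Shadow price of oven time = 3.

3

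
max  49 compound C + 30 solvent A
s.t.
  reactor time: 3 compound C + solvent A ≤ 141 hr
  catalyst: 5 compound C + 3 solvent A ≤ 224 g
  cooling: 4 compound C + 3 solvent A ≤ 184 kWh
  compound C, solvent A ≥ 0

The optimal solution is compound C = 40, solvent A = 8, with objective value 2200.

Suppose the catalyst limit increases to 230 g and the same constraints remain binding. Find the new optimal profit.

2254

At the optimum: reactor time uses 128 of 141 (slack = 13); catalyst uses 224 of 224 (binding); cooling uses 184 of 184 (binding).
Since reactor time is not tight, its dual is 0.
The binding rows give the dual system: 5·y_catalyst + 4·y_cooling = 49 and 3·y_catalyst + 3·y_cooling = 30.
→ y_catalyst = 9 and y_cooling = 1.
Δz = y_catalyst·Δb = 9 × (6) = 54, so new z* = 2200 + 54 = 2254.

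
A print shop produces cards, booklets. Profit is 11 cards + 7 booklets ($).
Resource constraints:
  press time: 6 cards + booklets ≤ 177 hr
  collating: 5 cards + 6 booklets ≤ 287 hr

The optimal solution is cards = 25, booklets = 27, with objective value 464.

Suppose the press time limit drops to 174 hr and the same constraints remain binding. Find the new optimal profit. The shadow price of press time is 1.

461

Δb = -3, so new z* = 464 + (1)·(-3) = 464 − 3 = 461.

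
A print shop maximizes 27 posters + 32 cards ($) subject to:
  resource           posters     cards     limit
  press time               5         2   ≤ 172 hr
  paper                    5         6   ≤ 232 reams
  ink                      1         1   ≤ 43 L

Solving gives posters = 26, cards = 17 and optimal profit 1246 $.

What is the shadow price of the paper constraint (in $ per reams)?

Check each constraint at x*: press time 164/172 (slack 8); paper 232/232 (tight); ink 43/43 (tight).
By complementary slackness, y = 0 for the non-binding constraint.
The binding rows give the dual system: 5·y_paper + 1·y_ink = 27 and 6·y_paper + 1·y_ink = 32.
→ y_paper = 5 and y_ink = 2.
Shadow price of paper = 5.

5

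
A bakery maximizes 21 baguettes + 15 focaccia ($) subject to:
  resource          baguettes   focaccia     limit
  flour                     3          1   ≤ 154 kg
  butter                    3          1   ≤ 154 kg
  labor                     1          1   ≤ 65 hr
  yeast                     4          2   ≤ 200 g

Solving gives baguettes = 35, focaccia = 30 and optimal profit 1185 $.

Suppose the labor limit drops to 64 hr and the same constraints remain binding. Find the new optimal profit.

At the optimum: flour uses 135 of 154 (slack = 19); butter uses 135 of 154 (slack = 19); labor uses 65 of 65 (binding); yeast uses 200 of 200 (binding).
Since flour, butter are not tight, their duals are 0.
Dual feasibility on the basic columns requires 1·y_labor + 4·y_yeast = 21, 1·y_labor + 2·y_yeast = 15.
Solving: y_labor = 9, y_yeast = 3.
Δz = y_labor·Δb = 9 × (-1) = -9, so new z* = 1185 − 9 = 1176.

1176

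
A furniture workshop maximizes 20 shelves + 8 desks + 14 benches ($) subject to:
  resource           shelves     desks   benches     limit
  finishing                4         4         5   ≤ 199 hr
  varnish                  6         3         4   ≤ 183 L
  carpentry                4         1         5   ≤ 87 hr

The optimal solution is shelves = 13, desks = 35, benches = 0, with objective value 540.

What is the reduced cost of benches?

-4

Binding: varnish and carpentry. Non-binding: finishing (7 unused).
By complementary slackness, y = 0 for the non-binding constraint.
From A_Bᵀ y = c: 6·y_varnish + 4·y_carpentry = 20; 3·y_varnish + 1·y_carpentry = 8.
→ y_varnish = 2 and y_carpentry = 2.
Reduced cost of benches: c₃ − yᵀa₃ = 14 − (2·4 + 2·5) = 14 − 18 = -4.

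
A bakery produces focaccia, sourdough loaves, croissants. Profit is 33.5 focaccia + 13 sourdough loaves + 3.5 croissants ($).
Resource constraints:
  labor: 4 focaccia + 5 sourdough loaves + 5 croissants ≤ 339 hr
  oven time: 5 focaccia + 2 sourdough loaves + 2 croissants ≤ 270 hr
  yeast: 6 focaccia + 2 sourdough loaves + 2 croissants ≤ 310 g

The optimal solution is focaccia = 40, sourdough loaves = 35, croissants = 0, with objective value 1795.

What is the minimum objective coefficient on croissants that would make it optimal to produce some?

13

At the optimum: labor uses 335 of 339 (slack = 4); oven time uses 270 of 270 (binding); yeast uses 310 of 310 (binding).
Slack constraints have shadow price 0 (complementary slackness).
Dual feasibility on the basic columns requires 5·y_oven time + 6·y_yeast = 33.5, 2·y_oven time + 2·y_yeast = 13.
→ y_oven time = 5.5 and y_yeast = 1.
croissants enters the basis when its profit ≥ yᵀa₃ = 5.5·2 + 1·2 = 13.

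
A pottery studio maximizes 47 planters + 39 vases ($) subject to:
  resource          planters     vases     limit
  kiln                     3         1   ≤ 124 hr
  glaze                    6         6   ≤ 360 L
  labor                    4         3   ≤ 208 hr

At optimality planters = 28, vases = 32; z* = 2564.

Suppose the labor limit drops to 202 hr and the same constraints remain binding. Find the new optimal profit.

2516

Binding: glaze and labor. Non-binding: kiln (8 unused).
By complementary slackness, y = 0 for the non-binding constraint.
From A_Bᵀ y = c: 6·y_glaze + 4·y_labor = 47; 6·y_glaze + 3·y_labor = 39.
This yields shadow prices y_glaze = 2.5, y_labor = 8.
Δz = y_labor·Δb = 8 × (-6) = -48, so new z* = 2564 − 48 = 2516.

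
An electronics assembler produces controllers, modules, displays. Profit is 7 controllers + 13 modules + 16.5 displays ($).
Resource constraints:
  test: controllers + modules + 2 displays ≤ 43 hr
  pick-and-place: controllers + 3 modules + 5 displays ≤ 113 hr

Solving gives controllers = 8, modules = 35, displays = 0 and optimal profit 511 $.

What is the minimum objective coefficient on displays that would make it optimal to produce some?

23

Check each constraint at x*: test 43/43 (tight); pick-and-place 113/113 (tight).
The binding rows give the dual system: 1·y_test + 1·y_pick-and-place = 7 and 1·y_test + 3·y_pick-and-place = 13.
Solving: y_test = 4, y_pick-and-place = 3.
displays enters the basis when its profit ≥ yᵀa₃ = 4·2 + 3·5 = 23.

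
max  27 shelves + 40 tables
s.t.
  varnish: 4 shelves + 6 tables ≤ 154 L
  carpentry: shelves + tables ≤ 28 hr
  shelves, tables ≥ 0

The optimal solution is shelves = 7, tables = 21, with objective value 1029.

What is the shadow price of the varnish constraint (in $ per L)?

Check each constraint at x*: varnish 154/154 (tight); carpentry 28/28 (tight).
Dual feasibility on the basic columns requires 4·y_varnish + 1·y_carpentry = 27, 6·y_varnish + 1·y_carpentry = 40.
Solving: y_varnish = 6.5, y_carpentry = 1.
Shadow price of varnish = 6.5.

6.5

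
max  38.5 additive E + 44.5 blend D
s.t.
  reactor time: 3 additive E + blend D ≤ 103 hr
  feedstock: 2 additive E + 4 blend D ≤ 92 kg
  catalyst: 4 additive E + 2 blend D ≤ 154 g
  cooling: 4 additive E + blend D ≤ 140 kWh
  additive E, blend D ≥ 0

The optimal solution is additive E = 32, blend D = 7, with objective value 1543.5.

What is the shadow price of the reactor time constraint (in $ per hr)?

At the optimum: reactor time uses 103 of 103 (binding); feedstock uses 92 of 92 (binding); catalyst uses 142 of 154 (slack = 12); cooling uses 135 of 140 (slack = 5).
Since catalyst, cooling are not tight, their duals are 0.
Dual feasibility on the basic columns requires 3·y_reactor time + 2·y_feedstock = 38.5, 1·y_reactor time + 4·y_feedstock = 44.5.
Solving: y_reactor time = 6.5, y_feedstock = 9.5.
Shadow price of reactor time = 6.5.

6.5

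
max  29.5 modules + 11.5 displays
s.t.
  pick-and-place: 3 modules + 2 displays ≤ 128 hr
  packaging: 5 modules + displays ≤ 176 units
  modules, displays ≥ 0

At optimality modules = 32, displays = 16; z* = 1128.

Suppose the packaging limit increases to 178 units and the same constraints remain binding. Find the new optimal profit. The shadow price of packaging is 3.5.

1135

Δb = 2, so new z* = 1128 + (3.5)·(2) = 1128 + 7 = 1135.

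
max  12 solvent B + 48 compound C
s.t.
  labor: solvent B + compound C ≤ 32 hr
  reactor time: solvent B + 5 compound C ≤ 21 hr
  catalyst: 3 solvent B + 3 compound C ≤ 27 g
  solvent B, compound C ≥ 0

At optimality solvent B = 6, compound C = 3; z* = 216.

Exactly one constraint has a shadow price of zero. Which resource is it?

labor

labor: 9/32 (slack 23)
reactor time: 21/21 (binding)
catalyst: 27/27 (binding)
By complementary slackness, a constraint with positive slack has shadow price 0 → labor.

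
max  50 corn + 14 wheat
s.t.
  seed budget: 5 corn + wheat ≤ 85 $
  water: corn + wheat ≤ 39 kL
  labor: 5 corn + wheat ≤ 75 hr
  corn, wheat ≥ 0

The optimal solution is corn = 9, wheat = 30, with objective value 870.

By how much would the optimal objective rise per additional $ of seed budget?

0

At the optimum: seed budget uses 75 of 85 (slack = 10); water uses 39 of 39 (binding); labor uses 75 of 75 (binding).
Since seed budget is not tight, its dual is 0.
Dual feasibility on the basic columns requires 1·y_water + 5·y_labor = 50, 1·y_water + 1·y_labor = 14.
→ y_water = 5 and y_labor = 9.
Shadow price of seed budget = 0.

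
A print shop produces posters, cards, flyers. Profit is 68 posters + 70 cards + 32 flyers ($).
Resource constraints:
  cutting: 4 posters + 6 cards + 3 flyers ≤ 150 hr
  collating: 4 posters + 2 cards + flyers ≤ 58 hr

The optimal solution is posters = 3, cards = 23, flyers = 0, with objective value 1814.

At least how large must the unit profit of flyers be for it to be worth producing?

Check each constraint at x*: cutting 150/150 (tight); collating 58/58 (tight).
The binding rows give the dual system: 4·y_cutting + 4·y_collating = 68 and 6·y_cutting + 2·y_collating = 70.
This yields shadow prices y_cutting = 9, y_collating = 8.
flyers enters the basis when its profit ≥ yᵀa₃ = 9·3 + 8·1 = 35.

35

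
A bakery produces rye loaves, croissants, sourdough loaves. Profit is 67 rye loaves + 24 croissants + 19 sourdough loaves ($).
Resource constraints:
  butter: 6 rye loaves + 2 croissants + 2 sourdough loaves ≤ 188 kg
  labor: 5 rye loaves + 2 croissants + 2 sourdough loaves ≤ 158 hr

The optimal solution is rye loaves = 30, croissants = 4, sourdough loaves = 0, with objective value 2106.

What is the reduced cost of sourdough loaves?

At the optimum: butter uses 188 of 188 (binding); labor uses 158 of 158 (binding).
Dual feasibility on the basic columns requires 6·y_butter + 5·y_labor = 67, 2·y_butter + 2·y_labor = 24.
This yields shadow prices y_butter = 7, y_labor = 5.
Reduced cost of sourdough loaves: c₃ − yᵀa₃ = 19 − (7·2 + 5·2) = 19 − 24 = -5.

-5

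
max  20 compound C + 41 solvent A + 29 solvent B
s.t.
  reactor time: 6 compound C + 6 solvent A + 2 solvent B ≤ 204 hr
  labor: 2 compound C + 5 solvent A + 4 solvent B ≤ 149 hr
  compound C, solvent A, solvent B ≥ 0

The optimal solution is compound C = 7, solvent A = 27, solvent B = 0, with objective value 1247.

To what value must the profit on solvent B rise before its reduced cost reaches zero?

30

At the optimum: reactor time uses 204 of 204 (binding); labor uses 149 of 149 (binding).
From A_Bᵀ y = c: 6·y_reactor time + 2·y_labor = 20; 6·y_reactor time + 5·y_labor = 41.
→ y_reactor time = 1 and y_labor = 7.
solvent B enters the basis when its profit ≥ yᵀa₃ = 1·2 + 7·4 = 30.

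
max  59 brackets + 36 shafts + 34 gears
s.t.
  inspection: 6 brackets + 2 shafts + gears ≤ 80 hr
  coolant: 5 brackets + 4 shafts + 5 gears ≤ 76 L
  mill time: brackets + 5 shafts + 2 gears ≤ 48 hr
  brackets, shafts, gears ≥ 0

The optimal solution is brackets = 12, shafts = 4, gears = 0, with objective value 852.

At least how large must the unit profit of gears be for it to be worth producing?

39

Check each constraint at x*: inspection 80/80 (tight); coolant 76/76 (tight); mill time 32/48 (slack 16).
By complementary slackness, y = 0 for the non-binding constraint.
Dual feasibility on the basic columns requires 6·y_inspection + 5·y_coolant = 59, 2·y_inspection + 4·y_coolant = 36.
Solving: y_inspection = 4, y_coolant = 7.
gears enters the basis when its profit ≥ yᵀa₃ = 4·1 + 7·5 = 39.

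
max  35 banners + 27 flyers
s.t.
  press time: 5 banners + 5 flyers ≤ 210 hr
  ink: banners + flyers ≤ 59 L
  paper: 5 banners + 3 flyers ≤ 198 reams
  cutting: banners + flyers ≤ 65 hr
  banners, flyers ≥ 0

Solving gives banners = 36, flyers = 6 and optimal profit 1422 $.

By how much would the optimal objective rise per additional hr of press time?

Binding: press time and paper. Non-binding: ink (17 unused), cutting (23 unused).
By complementary slackness, y = 0 for the non-binding constraints.
The binding rows give the dual system: 5·y_press time + 5·y_paper = 35 and 5·y_press time + 3·y_paper = 27.
Solving: y_press time = 3, y_paper = 4.
Shadow price of press time = 3.

3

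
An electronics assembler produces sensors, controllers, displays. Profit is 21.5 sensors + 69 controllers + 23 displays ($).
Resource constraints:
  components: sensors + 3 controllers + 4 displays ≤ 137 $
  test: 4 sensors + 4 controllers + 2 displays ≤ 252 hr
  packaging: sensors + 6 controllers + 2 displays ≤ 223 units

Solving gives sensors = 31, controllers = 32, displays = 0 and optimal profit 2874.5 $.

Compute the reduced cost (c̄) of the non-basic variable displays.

At the optimum: components uses 127 of 137 (slack = 10); test uses 252 of 252 (binding); packaging uses 223 of 223 (binding).
Since components is not tight, its dual is 0.
Dual feasibility on the basic columns requires 4·y_test + 1·y_packaging = 21.5, 4·y_test + 6·y_packaging = 69.
Solving: y_test = 3, y_packaging = 9.5.
Reduced cost of displays: c₃ − yᵀa₃ = 23 − (3·2 + 9.5·2) = 23 − 25 = -2.

-2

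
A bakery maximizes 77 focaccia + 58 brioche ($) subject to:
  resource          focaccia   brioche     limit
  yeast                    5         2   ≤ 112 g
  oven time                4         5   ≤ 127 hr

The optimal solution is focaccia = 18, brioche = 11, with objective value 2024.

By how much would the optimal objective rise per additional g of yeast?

Check each constraint at x*: yeast 112/112 (tight); oven time 127/127 (tight).
The binding rows give the dual system: 5·y_yeast + 4·y_oven time = 77 and 2·y_yeast + 5·y_oven time = 58.
→ y_yeast = 9 and y_oven time = 8.
Shadow price of yeast = 9.

9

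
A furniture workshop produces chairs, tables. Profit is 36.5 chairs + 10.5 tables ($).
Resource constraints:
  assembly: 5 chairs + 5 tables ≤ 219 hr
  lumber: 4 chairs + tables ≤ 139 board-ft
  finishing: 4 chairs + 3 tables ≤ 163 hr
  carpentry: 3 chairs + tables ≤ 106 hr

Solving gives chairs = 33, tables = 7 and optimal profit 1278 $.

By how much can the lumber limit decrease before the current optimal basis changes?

Binding constraints: lumber, carpentry. The basis is B = [[4,1],[3,1]] with det 1.
Per unit decrease in lumber, x* moves by d = (-1, 3).
The basis stays optimal until assembly becomes binding; allowable decrease = 1.9 board-ft.

1.9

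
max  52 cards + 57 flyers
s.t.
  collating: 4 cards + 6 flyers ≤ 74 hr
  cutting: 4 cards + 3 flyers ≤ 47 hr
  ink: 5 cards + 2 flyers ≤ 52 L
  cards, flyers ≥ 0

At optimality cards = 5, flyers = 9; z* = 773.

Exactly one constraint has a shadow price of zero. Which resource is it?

collating: 74/74 (binding)
cutting: 47/47 (binding)
ink: 43/52 (slack 9)
By complementary slackness, a constraint with positive slack has shadow price 0 → ink.

ink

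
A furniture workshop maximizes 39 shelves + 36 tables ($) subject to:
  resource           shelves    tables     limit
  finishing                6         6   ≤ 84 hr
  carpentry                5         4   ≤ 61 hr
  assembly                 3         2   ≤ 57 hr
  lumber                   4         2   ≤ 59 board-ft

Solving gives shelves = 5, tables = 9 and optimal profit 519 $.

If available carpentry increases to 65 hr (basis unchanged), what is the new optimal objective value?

Check each constraint at x*: finishing 84/84 (tight); carpentry 61/61 (tight); assembly 33/57 (slack 24); lumber 38/59 (slack 21).
By complementary slackness, y = 0 for the non-binding constraints.
The binding rows give the dual system: 6·y_finishing + 5·y_carpentry = 39 and 6·y_finishing + 4·y_carpentry = 36.
Solving: y_finishing = 4, y_carpentry = 3.
Δz = y_carpentry·Δb = 3 × (4) = 12, so new z* = 519 + 12 = 531.

531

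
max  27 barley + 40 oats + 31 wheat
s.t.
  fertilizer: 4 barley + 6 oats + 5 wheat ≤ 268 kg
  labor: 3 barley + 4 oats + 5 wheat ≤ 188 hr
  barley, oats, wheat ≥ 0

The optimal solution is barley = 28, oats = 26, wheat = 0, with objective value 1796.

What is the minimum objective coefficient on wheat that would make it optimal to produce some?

At the optimum: fertilizer uses 268 of 268 (binding); labor uses 188 of 188 (binding).
Dual feasibility on the basic columns requires 4·y_fertilizer + 3·y_labor = 27, 6·y_fertilizer + 4·y_labor = 40.
This yields shadow prices y_fertilizer = 6, y_labor = 1.
wheat enters the basis when its profit ≥ yᵀa₃ = 6·5 + 1·5 = 35.

35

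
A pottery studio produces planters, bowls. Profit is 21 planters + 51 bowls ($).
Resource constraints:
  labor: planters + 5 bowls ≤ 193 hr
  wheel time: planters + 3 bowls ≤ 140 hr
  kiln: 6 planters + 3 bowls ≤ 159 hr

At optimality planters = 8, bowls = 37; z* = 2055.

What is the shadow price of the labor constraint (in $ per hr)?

At the optimum: labor uses 193 of 193 (binding); wheel time uses 119 of 140 (slack = 21); kiln uses 159 of 159 (binding).
Since wheel time is not tight, its dual is 0.
Dual feasibility on the basic columns requires 1·y_labor + 6·y_kiln = 21, 5·y_labor + 3·y_kiln = 51.
This yields shadow prices y_labor = 9, y_kiln = 2.
Shadow price of labor = 9.

9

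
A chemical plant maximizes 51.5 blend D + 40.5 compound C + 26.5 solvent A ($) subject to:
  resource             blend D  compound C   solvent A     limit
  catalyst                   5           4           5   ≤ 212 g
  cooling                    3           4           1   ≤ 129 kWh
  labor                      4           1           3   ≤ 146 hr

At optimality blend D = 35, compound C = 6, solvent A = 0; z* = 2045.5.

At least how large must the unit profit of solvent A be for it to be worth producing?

Binding: cooling and labor. Non-binding: catalyst (13 unused).
By complementary slackness, y = 0 for the non-binding constraint.
From A_Bᵀ y = c: 3·y_cooling + 4·y_labor = 51.5; 4·y_cooling + 1·y_labor = 40.5.
Solving: y_cooling = 8.5, y_labor = 6.5.
solvent A enters the basis when its profit ≥ yᵀa₃ = 8.5·1 + 6.5·3 = 28.

28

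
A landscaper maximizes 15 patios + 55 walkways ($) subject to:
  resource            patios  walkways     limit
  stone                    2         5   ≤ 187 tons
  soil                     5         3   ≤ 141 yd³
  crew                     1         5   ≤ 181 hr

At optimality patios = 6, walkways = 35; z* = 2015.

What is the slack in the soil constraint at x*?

6

soil used = 5·6 + 3·35 = 135; slack = 141 − 135 = 6.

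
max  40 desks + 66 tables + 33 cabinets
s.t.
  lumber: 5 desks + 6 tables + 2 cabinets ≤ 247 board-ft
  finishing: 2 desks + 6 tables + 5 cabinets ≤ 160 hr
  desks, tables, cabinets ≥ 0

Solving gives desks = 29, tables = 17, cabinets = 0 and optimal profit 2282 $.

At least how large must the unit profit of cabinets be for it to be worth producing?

Check each constraint at x*: lumber 247/247 (tight); finishing 160/160 (tight).
The binding rows give the dual system: 5·y_lumber + 2·y_finishing = 40 and 6·y_lumber + 6·y_finishing = 66.
Solving: y_lumber = 6, y_finishing = 5.
cabinets enters the basis when its profit ≥ yᵀa₃ = 6·2 + 5·5 = 37.

37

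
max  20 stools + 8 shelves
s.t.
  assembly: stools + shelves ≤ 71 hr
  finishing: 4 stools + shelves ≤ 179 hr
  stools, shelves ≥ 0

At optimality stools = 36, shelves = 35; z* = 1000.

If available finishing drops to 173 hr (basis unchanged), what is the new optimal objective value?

976

At the optimum: assembly uses 71 of 71 (binding); finishing uses 179 of 179 (binding).
From A_Bᵀ y = c: 1·y_assembly + 4·y_finishing = 20; 1·y_assembly + 1·y_finishing = 8.
Solving: y_assembly = 4, y_finishing = 4.
Δz = y_finishing·Δb = 4 × (-6) = -24, so new z* = 1000 − 24 = 976.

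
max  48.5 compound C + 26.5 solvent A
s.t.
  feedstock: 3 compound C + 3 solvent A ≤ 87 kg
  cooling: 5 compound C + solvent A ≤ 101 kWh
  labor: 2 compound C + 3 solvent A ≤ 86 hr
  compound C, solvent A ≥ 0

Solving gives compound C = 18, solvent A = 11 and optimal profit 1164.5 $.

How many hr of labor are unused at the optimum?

17

labor used = 2·18 + 3·11 = 69; slack = 86 − 69 = 17.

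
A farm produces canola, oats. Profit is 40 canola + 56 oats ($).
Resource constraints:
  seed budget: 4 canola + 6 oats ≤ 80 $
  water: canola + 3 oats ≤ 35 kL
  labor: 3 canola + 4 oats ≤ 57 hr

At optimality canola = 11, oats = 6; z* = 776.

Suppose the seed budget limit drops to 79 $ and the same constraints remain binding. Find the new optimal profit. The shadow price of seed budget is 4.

Δb = -1, so new z* = 776 + (4)·(-1) = 776 − 4 = 772.

772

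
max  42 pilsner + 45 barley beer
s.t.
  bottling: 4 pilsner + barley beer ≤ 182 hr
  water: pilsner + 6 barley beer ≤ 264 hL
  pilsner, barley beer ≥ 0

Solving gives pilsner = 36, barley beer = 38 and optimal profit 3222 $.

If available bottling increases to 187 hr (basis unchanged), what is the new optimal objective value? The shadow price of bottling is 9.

3267

Δb = 5, so new z* = 3222 + (9)·(5) = 3222 + 45 = 3267.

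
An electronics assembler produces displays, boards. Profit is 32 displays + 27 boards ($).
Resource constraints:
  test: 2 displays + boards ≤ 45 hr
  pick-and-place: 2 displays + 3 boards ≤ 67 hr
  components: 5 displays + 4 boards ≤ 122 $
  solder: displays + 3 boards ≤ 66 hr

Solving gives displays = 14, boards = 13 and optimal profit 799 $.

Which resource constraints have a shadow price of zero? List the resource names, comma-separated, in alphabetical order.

test: 41/45 (slack 4)
pick-and-place: 67/67 (binding)
components: 122/122 (binding)
solder: 53/66 (slack 13)
By complementary slackness, a constraint with positive slack has shadow price 0 → solder, test.

solder, test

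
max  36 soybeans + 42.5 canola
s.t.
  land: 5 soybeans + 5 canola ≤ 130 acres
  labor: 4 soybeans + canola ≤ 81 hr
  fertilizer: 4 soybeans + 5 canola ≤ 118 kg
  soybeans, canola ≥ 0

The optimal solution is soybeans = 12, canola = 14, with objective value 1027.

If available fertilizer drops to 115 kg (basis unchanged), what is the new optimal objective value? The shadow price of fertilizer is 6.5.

1007.5

Δb = -3, so new z* = 1027 + (6.5)·(-3) = 1027 − 19.5 = 1007.5.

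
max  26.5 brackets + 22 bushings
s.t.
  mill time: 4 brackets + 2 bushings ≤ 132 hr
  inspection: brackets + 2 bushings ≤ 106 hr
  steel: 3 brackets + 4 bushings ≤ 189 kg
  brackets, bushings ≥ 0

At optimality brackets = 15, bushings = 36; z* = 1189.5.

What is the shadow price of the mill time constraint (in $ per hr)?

4

Check each constraint at x*: mill time 132/132 (tight); inspection 87/106 (slack 19); steel 189/189 (tight).
By complementary slackness, y = 0 for the non-binding constraint.
From A_Bᵀ y = c: 4·y_mill time + 3·y_steel = 26.5; 2·y_mill time + 4·y_steel = 22.
Solving: y_mill time = 4, y_steel = 3.5.
Shadow price of mill time = 4.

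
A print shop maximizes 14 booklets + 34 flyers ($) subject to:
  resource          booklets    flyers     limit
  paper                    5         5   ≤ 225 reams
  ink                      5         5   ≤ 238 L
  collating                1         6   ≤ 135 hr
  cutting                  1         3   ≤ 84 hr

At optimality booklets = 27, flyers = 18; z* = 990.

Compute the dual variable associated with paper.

2

Binding: paper and collating. Non-binding: ink (13 unused), cutting (3 unused).
By complementary slackness, y = 0 for the non-binding constraints.
The binding rows give the dual system: 5·y_paper + 1·y_collating = 14 and 5·y_paper + 6·y_collating = 34.
This yields shadow prices y_paper = 2, y_collating = 4.
Shadow price of paper = 2.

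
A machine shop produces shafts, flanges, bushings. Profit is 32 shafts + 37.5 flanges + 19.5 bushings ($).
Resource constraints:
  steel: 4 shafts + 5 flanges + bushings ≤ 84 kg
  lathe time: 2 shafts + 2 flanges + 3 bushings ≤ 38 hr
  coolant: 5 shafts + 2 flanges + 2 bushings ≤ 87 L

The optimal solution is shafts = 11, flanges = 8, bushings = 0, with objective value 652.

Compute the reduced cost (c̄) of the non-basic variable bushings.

At the optimum: steel uses 84 of 84 (binding); lathe time uses 38 of 38 (binding); coolant uses 71 of 87 (slack = 16).
Since coolant is not tight, its dual is 0.
From A_Bᵀ y = c: 4·y_steel + 2·y_lathe time = 32; 5·y_steel + 2·y_lathe time = 37.5.
→ y_steel = 5.5 and y_lathe time = 5.
Reduced cost of bushings: c₃ − yᵀa₃ = 19.5 − (5.5·1 + 5·3) = 19.5 − 20.5 = -1.

-1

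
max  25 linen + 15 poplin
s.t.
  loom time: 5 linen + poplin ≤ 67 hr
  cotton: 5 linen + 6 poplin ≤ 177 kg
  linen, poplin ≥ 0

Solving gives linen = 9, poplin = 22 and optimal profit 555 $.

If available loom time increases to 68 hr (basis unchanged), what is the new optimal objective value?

558

Both loom time and cotton are binding at x*.
Dual feasibility on the basic columns requires 5·y_loom time + 5·y_cotton = 25, 1·y_loom time + 6·y_cotton = 15.
Solving: y_loom time = 3, y_cotton = 2.
Δz = y_loom time·Δb = 3 × (1) = 3, so new z* = 555 + 3 = 558.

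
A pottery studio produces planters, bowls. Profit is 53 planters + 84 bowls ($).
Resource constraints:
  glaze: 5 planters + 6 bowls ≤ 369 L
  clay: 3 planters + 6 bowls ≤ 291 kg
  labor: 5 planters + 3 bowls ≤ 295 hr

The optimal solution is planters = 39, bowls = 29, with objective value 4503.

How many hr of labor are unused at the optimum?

13

labor used = 5·39 + 3·29 = 282; slack = 295 − 282 = 13.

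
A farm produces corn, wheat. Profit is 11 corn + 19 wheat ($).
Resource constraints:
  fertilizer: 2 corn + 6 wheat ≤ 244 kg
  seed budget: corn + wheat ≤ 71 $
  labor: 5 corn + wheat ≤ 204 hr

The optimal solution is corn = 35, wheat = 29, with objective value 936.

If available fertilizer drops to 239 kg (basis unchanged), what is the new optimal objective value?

921

Check each constraint at x*: fertilizer 244/244 (tight); seed budget 64/71 (slack 7); labor 204/204 (tight).
Slack constraints have shadow price 0 (complementary slackness).
Dual feasibility on the basic columns requires 2·y_fertilizer + 5·y_labor = 11, 6·y_fertilizer + 1·y_labor = 19.
This yields shadow prices y_fertilizer = 3, y_labor = 1.
Δz = y_fertilizer·Δb = 3 × (-5) = -15, so new z* = 936 − 15 = 921.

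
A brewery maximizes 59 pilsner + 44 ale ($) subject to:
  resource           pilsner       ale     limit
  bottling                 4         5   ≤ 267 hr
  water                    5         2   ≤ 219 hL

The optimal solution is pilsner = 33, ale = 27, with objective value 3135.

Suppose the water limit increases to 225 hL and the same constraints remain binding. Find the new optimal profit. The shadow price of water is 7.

Δb = 6, so new z* = 3135 + (7)·(6) = 3135 + 42 = 3177.

3177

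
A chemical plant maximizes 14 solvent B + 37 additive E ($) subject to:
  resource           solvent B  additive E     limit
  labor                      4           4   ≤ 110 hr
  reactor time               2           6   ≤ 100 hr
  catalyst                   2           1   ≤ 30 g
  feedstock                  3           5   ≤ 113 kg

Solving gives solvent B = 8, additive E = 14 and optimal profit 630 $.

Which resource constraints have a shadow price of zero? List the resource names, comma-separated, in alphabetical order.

labor: 88/110 (slack 22)
reactor time: 100/100 (binding)
catalyst: 30/30 (binding)
feedstock: 94/113 (slack 19)
By complementary slackness, a constraint with positive slack has shadow price 0 → feedstock, labor.

feedstock, labor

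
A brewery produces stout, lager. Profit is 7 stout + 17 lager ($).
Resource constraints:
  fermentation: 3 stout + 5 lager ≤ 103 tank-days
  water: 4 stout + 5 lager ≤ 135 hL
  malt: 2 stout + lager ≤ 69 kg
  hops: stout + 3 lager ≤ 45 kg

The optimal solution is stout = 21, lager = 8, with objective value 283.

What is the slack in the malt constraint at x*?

malt used = 2·21 + 1·8 = 50; slack = 69 − 50 = 19.

19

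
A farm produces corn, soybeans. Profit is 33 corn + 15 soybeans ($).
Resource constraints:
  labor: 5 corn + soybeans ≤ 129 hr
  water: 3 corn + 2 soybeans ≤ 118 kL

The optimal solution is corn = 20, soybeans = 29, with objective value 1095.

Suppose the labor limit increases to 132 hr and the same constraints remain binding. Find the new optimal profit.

At the optimum: labor uses 129 of 129 (binding); water uses 118 of 118 (binding).
The binding rows give the dual system: 5·y_labor + 3·y_water = 33 and 1·y_labor + 2·y_water = 15.
→ y_labor = 3 and y_water = 6.
Δz = y_labor·Δb = 3 × (3) = 9, so new z* = 1095 + 9 = 1104.

1104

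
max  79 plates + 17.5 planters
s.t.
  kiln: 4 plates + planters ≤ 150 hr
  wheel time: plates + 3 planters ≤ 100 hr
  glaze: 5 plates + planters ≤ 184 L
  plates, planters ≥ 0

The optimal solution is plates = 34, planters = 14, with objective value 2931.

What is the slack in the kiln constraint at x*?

0

kiln used = 4·34 + 1·14 = 150; slack = 150 − 150 = 0.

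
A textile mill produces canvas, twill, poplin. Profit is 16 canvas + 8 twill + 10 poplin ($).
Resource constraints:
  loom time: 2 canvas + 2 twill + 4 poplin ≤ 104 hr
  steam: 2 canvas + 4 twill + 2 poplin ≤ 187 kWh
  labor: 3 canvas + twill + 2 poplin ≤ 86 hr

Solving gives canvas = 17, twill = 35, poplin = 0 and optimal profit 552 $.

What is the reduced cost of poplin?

At the optimum: loom time uses 104 of 104 (binding); steam uses 174 of 187 (slack = 13); labor uses 86 of 86 (binding).
Slack constraints have shadow price 0 (complementary slackness).
From A_Bᵀ y = c: 2·y_loom time + 3·y_labor = 16; 2·y_loom time + 1·y_labor = 8.
→ y_loom time = 2 and y_labor = 4.
Reduced cost of poplin: c₃ − yᵀa₃ = 10 − (2·4 + 4·2) = 10 − 16 = -6.

-6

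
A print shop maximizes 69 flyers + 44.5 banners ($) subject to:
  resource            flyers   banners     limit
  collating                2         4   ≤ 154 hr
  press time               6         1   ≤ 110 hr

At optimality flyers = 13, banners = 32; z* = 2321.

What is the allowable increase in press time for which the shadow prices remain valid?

Binding constraints: collating, press time. The basis is B = [[2,4],[6,1]] with det -22.
Per unit increase in press time, x* moves by d = (0.1818, -0.0909).
The basis stays optimal until banners reaches 0; allowable increase = 352 hr.

352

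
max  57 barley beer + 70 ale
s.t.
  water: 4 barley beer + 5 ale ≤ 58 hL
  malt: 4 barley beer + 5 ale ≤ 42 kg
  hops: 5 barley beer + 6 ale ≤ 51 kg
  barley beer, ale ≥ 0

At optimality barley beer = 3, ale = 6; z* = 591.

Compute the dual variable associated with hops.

Check each constraint at x*: water 42/58 (slack 16); malt 42/42 (tight); hops 51/51 (tight).
By complementary slackness, y = 0 for the non-binding constraint.
From A_Bᵀ y = c: 4·y_malt + 5·y_hops = 57; 5·y_malt + 6·y_hops = 70.
This yields shadow prices y_malt = 8, y_hops = 5.
Shadow price of hops = 5.

5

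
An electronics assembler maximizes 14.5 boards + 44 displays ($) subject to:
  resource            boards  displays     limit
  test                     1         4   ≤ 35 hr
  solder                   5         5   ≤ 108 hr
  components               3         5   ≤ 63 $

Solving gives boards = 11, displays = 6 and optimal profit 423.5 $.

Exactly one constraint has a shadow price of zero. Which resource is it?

solder

test: 35/35 (binding)
solder: 85/108 (slack 23)
components: 63/63 (binding)
By complementary slackness, a constraint with positive slack has shadow price 0 → solder.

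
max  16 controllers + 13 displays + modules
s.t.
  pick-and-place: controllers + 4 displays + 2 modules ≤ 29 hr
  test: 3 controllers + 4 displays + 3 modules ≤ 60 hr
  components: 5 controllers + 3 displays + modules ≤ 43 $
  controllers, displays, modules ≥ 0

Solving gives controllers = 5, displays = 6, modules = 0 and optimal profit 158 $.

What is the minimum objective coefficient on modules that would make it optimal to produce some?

5

Check each constraint at x*: pick-and-place 29/29 (tight); test 39/60 (slack 21); components 43/43 (tight).
Slack constraints have shadow price 0 (complementary slackness).
Dual feasibility on the basic columns requires 1·y_pick-and-place + 5·y_components = 16, 4·y_pick-and-place + 3·y_components = 13.
→ y_pick-and-place = 1 and y_components = 3.
modules enters the basis when its profit ≥ yᵀa₃ = 1·2 + 3·1 = 5.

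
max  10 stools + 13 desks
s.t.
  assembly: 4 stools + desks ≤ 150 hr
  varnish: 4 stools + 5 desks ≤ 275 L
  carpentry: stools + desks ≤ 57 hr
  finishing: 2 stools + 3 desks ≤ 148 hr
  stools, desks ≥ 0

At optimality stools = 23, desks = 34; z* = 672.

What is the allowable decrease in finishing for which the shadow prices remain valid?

Binding constraints: carpentry, finishing. The basis is B = [[1,1],[2,3]] with det 1.
Per unit decrease in finishing, x* moves by d = (1, -1).
The basis stays optimal until assembly becomes binding; allowable decrease = 8 hr.

8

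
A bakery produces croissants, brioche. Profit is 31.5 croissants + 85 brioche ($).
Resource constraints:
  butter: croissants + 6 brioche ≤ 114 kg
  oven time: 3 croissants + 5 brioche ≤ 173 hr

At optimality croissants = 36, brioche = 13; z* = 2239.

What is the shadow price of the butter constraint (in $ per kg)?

At the optimum: butter uses 114 of 114 (binding); oven time uses 173 of 173 (binding).
The binding rows give the dual system: 1·y_butter + 3·y_oven time = 31.5 and 6·y_butter + 5·y_oven time = 85.
This yields shadow prices y_butter = 7.5, y_oven time = 8.
Shadow price of butter = 7.5.

7.5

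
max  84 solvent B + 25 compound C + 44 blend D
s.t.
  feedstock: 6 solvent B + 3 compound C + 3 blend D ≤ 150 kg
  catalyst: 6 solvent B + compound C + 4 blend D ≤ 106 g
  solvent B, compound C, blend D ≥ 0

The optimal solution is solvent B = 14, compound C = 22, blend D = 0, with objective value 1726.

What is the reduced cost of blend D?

-6.5

Both feedstock and catalyst are binding at x*.
Dual feasibility on the basic columns requires 6·y_feedstock + 6·y_catalyst = 84, 3·y_feedstock + 1·y_catalyst = 25.
This yields shadow prices y_feedstock = 5.5, y_catalyst = 8.5.
Reduced cost of blend D: c₃ − yᵀa₃ = 44 − (5.5·3 + 8.5·4) = 44 − 50.5 = -6.5.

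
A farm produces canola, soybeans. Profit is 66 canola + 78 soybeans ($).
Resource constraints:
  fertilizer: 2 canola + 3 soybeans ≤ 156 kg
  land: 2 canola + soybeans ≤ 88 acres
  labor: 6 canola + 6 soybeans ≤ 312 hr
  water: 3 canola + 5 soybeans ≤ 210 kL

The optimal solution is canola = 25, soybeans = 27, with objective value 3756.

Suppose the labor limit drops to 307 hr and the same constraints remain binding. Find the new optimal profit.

Check each constraint at x*: fertilizer 131/156 (slack 25); land 77/88 (slack 11); labor 312/312 (tight); water 210/210 (tight).
By complementary slackness, y = 0 for the non-binding constraints.
The binding rows give the dual system: 6·y_labor + 3·y_water = 66 and 6·y_labor + 5·y_water = 78.
This yields shadow prices y_labor = 8, y_water = 6.
Δz = y_labor·Δb = 8 × (-5) = -40, so new z* = 3756 − 40 = 3716.

3716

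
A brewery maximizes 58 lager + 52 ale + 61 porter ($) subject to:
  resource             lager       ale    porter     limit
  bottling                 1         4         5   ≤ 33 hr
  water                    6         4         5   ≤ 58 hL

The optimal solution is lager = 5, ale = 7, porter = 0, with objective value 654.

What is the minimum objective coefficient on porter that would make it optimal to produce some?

Both bottling and water are binding at x*.
From A_Bᵀ y = c: 1·y_bottling + 6·y_water = 58; 4·y_bottling + 4·y_water = 52.
This yields shadow prices y_bottling = 4, y_water = 9.
porter enters the basis when its profit ≥ yᵀa₃ = 4·5 + 9·5 = 65.

65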